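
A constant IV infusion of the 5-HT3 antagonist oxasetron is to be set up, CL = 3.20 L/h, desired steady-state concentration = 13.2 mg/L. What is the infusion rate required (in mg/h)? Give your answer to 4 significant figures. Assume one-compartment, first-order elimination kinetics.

At steady state, infusion rate R₀ = Css × CL = 13.2 × 3.200 = 42.24 mg/h

42.24 mg/h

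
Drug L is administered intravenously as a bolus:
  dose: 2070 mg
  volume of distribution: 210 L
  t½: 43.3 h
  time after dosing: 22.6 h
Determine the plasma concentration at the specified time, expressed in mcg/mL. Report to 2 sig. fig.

C₀ = Dose / Vd = 2070 / 210 = 9.857 mg/L
k = ln2 / t½ = 0.693147 / 43.3 = 0.01601 h⁻¹
C = C₀ · e^(−k·t) = 9.857 × e^(−0.01601 × 22.6)
  = 9.857 × 0.6964 = 6.864 mg/L
(6.864 mg/L = 6.864 mcg/mL)

6.9 mcg/mL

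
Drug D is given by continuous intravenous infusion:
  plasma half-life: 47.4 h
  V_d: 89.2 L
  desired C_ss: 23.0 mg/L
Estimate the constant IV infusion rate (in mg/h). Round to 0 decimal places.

k = ln2 / t½ = 0.693147 / 47.4 = 0.01462 h⁻¹
CL = k × Vd = 0.01462 × 89.2 = 1.304 L/h
At steady state, infusion rate R₀ = Css × CL = 23.0 × 1.304 = 29.99 mg/h

30 mg/h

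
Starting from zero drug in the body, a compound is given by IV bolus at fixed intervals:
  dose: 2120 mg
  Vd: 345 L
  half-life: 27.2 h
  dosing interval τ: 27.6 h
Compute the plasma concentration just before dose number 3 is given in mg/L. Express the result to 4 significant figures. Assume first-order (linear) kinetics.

C₀ per dose = Dose / Vd = 2120 / 345 = 6.145 mg/L
k = ln2 / t½ = 0.693147 / 27.2 = 0.02548 h⁻¹
Fraction remaining after one interval: r = e^(−kτ) = e^(−0.02548 × 27.6) = 0.4950
Before dose 3, 2 doses have been given (aged 1τ, 2τ).
C_trough = C₀ × (r + r²) = 6.145 × (0.4950 + 0.2450) = 4.547 mg/L

4.547 mg/L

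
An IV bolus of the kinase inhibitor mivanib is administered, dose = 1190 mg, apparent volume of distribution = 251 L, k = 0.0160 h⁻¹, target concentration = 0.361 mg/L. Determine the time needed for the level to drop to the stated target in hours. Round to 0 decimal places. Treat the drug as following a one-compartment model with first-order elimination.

C₀ = Dose / Vd = 1190 / 251 = 4.741 mg/L
t = ln(C₀ / C) / k = ln(4.741 / 0.361) / 0.01600
  = ln(13.13) / 0.01600 = 2.575 / 0.01600 = 160.9 h

161 h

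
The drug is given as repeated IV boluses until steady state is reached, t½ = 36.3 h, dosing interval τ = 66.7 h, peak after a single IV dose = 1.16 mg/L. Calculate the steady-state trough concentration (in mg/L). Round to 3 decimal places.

0.451 mg/L

k = ln2 / t½ = 0.693147 / 36.3 = 0.01909 h⁻¹
e^(−kτ) = e^(−0.01909 × 66.7) = 0.2799
Accumulation ratio R = 1 / (1 − e^(−kτ)) = 1 / (1 − 0.2799) = 1.389
Steady-state trough = C₀ × R × e^(−kτ) = 1.16 × 1.389 × 0.2799 = 0.4510 mg/L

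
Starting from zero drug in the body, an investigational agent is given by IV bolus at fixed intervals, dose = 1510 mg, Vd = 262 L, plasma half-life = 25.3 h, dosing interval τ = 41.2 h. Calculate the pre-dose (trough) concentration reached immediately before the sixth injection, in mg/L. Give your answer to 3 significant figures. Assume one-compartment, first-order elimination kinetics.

C₀ per dose = Dose / Vd = 1510 / 262 = 5.763 mg/L
k = ln2 / t½ = 0.693147 / 25.3 = 0.02740 h⁻¹
Fraction remaining after one interval: r = e^(−kτ) = e^(−0.02740 × 41.2) = 0.3234
Before dose 6, 5 doses have been given (aged 1τ, 2τ, 3τ, 4τ, 5τ).
C_trough = C₀ × (r + r² + … + r^5) = C₀ × r(1−r^5)/(1−r)
        = 5.763 × 0.3234 × (1 − 0.003538) / (1 − 0.3234) = 2.745 mg/L

2.75 mg/L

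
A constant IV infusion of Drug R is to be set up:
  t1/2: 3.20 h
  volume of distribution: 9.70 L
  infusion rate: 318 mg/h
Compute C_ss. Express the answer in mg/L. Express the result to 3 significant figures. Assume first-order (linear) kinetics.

k = ln2 / t½ = 0.693147 / 3.20 = 0.2166 h⁻¹
CL = k × Vd = 0.2166 × 9.70 = 2.101 L/h
At steady state Css = R₀ / CL = 318 / 2.101 = 151.4 mg/L

151 mg/L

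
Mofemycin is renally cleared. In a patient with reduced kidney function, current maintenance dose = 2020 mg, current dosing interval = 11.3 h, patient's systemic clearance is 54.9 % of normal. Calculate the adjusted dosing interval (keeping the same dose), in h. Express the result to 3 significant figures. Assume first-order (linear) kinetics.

To keep the same average steady-state level, dosing rate must scale with clearance.
CL ratio = 54.9 / 100 = 0.5490
New interval (same dose) = 11.3 / 0.5490 = 20.58 h

20.6 h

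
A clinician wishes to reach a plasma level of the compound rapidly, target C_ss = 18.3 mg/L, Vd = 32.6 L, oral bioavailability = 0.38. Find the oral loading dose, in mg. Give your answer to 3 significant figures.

1570 mg

LD = Css × Vd / F = 18.3 × 32.6 / 0.38 = 1570 mg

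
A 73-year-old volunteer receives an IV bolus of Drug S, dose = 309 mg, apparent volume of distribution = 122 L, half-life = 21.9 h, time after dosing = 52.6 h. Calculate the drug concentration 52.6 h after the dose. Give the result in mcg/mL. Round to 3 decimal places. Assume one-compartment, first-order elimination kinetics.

0.479 mcg/mL

C₀ = Dose / Vd = 309.0 / 122 = 2.533 mg/L
k = ln2 / t½ = 0.693147 / 21.9 = 0.03165 h⁻¹
C = C₀ · e^(−k·t) = 2.533 × e^(−0.03165 × 52.6)
  = 2.533 × 0.1892 = 0.4792 mg/L
(0.4792 mg/L = 0.4792 mcg/mL)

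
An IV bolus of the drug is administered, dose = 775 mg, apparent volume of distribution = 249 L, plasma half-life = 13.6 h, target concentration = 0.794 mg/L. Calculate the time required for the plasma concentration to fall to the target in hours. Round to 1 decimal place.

C₀ = Dose / Vd = 775.0 / 249 = 3.112 mg/L
k = ln2 / t½ = 0.693147 / 13.6 = 0.05097 h⁻¹
t = ln(C₀ / C) / k = ln(3.112 / 0.794) / 0.05097
  = ln(3.919) / 0.05097 = 1.366 / 0.05097 = 26.80 h

26.8 h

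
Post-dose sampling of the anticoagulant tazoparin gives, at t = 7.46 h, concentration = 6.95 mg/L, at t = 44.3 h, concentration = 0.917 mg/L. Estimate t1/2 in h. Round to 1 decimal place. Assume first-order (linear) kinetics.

12.6 h

k = ln(C₁/C₂) / (t₂ − t₁) = ln(6.95/0.917) / (44.3 − 7.46)
  = 2.025 / 36.84 = 0.05497 h⁻¹
t½ = ln2 / k = 0.693147 / 0.05497 = 12.61 h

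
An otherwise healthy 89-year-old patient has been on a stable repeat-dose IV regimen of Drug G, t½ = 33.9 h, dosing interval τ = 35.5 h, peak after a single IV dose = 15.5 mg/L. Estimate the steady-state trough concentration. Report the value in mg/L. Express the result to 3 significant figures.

14.5 mg/L

k = ln2 / t½ = 0.693147 / 33.9 = 0.02045 h⁻¹
e^(−kτ) = e^(−0.02045 × 35.5) = 0.4839
Accumulation ratio R = 1 / (1 − e^(−kτ)) = 1 / (1 − 0.4839) = 1.938
Steady-state trough = C₀ × R × e^(−kτ) = 15.5 × 1.938 × 0.4839 = 14.54 mg/L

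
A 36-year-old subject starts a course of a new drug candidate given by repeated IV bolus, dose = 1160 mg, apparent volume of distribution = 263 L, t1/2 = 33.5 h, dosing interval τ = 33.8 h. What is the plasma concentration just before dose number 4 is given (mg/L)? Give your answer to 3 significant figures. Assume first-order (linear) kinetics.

3.82 mg/L

C₀ per dose = Dose / Vd = 1160 / 263 = 4.411 mg/L
k = ln2 / t½ = 0.693147 / 33.5 = 0.02069 h⁻¹
Fraction remaining after one interval: r = e^(−kτ) = e^(−0.02069 × 33.8) = 0.4969
Before dose 4, 3 doses have been given (aged 1τ, 2τ, 3τ).
C_trough = C₀ × (r + r² + … + r^3) = C₀ × r(1−r^3)/(1−r)
        = 4.411 × 0.4969 × (1 − 0.1227) / (1 − 0.4969) = 3.822 mg/L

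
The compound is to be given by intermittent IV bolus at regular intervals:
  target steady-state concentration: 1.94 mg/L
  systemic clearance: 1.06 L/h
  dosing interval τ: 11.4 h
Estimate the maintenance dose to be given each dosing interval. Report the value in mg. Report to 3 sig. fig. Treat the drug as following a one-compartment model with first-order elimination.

23.4 mg

At steady state, Dose/τ = Css × CL.
Dose = Css × CL × τ = 1.94 × 1.060 × 11.4 = 23.44 mg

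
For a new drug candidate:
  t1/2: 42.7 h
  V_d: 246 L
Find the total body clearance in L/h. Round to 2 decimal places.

k = ln2 / t½ = 0.693147 / 42.7 = 0.01623 h⁻¹
CL = k × Vd = 0.01623 × 246 = 3.993 L/h

3.99 L/h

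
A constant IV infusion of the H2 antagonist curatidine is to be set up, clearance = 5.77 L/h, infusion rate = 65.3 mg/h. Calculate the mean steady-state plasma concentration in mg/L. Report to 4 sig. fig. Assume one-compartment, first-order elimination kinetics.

At steady state Css = R₀ / CL = 65.3 / 5.770 = 11.32 mg/L

11.32 mg/L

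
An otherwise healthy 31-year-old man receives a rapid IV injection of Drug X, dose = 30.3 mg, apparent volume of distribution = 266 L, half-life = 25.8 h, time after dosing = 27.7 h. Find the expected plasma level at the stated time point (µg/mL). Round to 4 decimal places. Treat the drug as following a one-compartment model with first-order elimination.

0.0541 µg/mL

C₀ = Dose / Vd = 30.30 / 266 = 0.1139 mg/L
k = ln2 / t½ = 0.693147 / 25.8 = 0.02687 h⁻¹
C = C₀ · e^(−k·t) = 0.1139 × e^(−0.02687 × 27.7)
  = 0.1139 × 0.4751 = 0.05411 mg/L
(0.05411 mg/L = 0.05411 µg/mL)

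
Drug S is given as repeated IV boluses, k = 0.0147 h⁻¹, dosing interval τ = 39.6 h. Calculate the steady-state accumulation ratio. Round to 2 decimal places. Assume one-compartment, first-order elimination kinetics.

e^(−kτ) = e^(−0.01470 × 39.6) = 0.5587
Accumulation ratio R = 1 / (1 − e^(−kτ)) = 1 / (1 − 0.5587) = 2.266

2.27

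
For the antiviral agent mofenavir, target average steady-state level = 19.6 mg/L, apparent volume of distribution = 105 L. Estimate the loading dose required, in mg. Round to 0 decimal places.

LD = Css × Vd = 19.6 × 105 = 2058 mg

2058 mg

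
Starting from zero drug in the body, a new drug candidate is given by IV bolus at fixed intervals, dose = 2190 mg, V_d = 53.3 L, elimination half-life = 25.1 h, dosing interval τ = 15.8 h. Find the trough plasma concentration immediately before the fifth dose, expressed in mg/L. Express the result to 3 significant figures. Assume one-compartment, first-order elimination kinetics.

62.0 mg/L

C₀ per dose = Dose / Vd = 2190 / 53.3 = 41.09 mg/L
k = ln2 / t½ = 0.693147 / 25.1 = 0.02762 h⁻¹
Fraction remaining after one interval: r = e^(−kτ) = e^(−0.02762 × 15.8) = 0.6464
Before dose 5, 4 doses have been given (aged 1τ, 2τ, 3τ, 4τ).
C_trough = C₀ × (r + r² + … + r^4) = C₀ × r(1−r^4)/(1−r)
        = 41.09 × 0.6464 × (1 − 0.1746) / (1 − 0.6464) = 62.00 mg/L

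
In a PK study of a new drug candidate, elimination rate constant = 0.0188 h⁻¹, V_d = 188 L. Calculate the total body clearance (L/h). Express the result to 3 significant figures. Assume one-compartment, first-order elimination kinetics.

CL = k × Vd = 0.0188 × 188 = 3.534 L/h

3.53 L/h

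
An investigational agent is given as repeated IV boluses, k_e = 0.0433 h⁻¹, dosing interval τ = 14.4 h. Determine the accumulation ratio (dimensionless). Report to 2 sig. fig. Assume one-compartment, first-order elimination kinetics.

e^(−kτ) = e^(−0.04330 × 14.4) = 0.5361
Accumulation ratio R = 1 / (1 − e^(−kτ)) = 1 / (1 − 0.5361) = 2.156

2.2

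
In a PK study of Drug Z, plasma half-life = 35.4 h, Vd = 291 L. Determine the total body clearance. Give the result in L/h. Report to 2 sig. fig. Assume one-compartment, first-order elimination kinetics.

5.7 L/h

k = ln2 / t½ = 0.693147 / 35.4 = 0.01958 h⁻¹
CL = k × Vd = 0.01958 × 291 = 5.698 L/h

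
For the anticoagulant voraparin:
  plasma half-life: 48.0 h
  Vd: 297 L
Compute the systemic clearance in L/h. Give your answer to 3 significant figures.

k = ln2 / t½ = 0.693147 / 48.0 = 0.01444 h⁻¹
CL = k × Vd = 0.01444 × 297 = 4.289 L/h

4.29 L/h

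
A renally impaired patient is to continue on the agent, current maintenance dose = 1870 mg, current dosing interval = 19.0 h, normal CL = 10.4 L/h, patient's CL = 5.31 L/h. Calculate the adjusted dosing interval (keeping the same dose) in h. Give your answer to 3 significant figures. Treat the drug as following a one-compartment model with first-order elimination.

37.2 h

To keep the same average steady-state level, dosing rate must scale with clearance.
CL ratio = 5.31 / 10.4 = 0.5106
New interval (same dose) = 19.0 / 0.5106 = 37.21 h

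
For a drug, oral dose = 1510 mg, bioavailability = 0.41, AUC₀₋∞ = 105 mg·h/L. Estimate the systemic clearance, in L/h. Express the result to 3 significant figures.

5.90 L/h

CL = F·Dose / AUC = 0.41 × 1510 / 105 = 5.896 L/h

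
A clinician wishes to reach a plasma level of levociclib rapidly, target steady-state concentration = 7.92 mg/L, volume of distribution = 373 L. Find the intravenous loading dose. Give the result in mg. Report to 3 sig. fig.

LD = Css × Vd = 7.92 × 373 = 2954 mg

2950 mg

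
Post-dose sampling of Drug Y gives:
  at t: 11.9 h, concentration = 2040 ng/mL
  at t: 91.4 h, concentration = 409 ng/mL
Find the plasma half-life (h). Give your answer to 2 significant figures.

34 h

k = ln(C₁/C₂) / (t₂ − t₁) = ln(2040/409) / (91.4 − 11.9)
  = 1.607 / 79.50 = 0.02021 h⁻¹
t½ = ln2 / k = 0.693147 / 0.02021 = 34.30 h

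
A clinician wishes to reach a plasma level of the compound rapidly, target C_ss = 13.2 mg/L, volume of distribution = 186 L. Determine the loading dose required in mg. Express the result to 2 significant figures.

LD = Css × Vd = 13.2 × 186 = 2455 mg

2500 mg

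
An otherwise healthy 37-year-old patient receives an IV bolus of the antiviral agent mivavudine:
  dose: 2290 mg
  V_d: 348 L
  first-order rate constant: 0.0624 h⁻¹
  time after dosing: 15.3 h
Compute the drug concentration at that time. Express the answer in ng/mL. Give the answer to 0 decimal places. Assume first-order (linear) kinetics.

C₀ = Dose / Vd = 2290 / 348 = 6.580 mg/L
C = C₀ · e^(−k·t) = 6.580 × e^(−0.06240 × 15.3)
  = 6.580 × 0.3849 = 2.533 mg/L
Convert: 2.533 mg/L × 1000 = 2533 ng/mL

2533 ng/mL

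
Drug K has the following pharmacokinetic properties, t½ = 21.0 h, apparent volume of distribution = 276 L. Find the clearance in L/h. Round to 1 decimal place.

9.1 L/h

k = ln2 / t½ = 0.693147 / 21.0 = 0.03301 h⁻¹
CL = k × Vd = 0.03301 × 276 = 9.111 L/h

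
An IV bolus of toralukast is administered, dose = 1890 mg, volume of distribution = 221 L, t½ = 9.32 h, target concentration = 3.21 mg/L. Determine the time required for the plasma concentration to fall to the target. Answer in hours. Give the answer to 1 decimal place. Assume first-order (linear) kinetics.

13.2 h

C₀ = Dose / Vd = 1890 / 221 = 8.552 mg/L
k = ln2 / t½ = 0.693147 / 9.32 = 0.07437 h⁻¹
t = ln(C₀ / C) / k = ln(8.552 / 3.21) / 0.07437
  = ln(2.664) / 0.07437 = 0.9798 / 0.07437 = 13.17 h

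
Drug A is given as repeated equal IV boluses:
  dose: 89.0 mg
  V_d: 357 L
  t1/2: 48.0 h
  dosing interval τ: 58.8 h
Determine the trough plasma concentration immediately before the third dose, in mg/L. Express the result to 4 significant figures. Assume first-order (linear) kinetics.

0.1523 mg/L

C₀ per dose = Dose / Vd = 89.0 / 357 = 0.2493 mg/L
k = ln2 / t½ = 0.693147 / 48.0 = 0.01444 h⁻¹
Fraction remaining after one interval: r = e^(−kτ) = e^(−0.01444 × 58.8) = 0.4278
Before dose 3, 2 doses have been given (aged 1τ, 2τ).
C_trough = C₀ × (r + r²) = 0.2493 × (0.4278 + 0.1830) = 0.1523 mg/L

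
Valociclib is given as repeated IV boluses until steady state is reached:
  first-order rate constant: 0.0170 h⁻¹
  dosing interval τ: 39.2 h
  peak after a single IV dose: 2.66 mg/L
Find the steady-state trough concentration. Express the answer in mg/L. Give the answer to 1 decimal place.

e^(−kτ) = e^(−0.01700 × 39.2) = 0.5136
Accumulation ratio R = 1 / (1 − e^(−kτ)) = 1 / (1 − 0.5136) = 2.056
Steady-state trough = C₀ × R × e^(−kτ) = 2.66 × 2.056 × 0.5136 = 2.809 mg/L

2.8 mg/L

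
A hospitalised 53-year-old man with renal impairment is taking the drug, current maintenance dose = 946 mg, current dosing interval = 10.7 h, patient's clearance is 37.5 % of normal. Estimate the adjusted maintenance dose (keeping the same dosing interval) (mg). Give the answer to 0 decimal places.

To keep the same average steady-state level, dosing rate must scale with clearance.
CL ratio = 37.5 / 100 = 0.3750
New dose (same interval) = 946 × 0.3750 = 354.8 mg

355 mg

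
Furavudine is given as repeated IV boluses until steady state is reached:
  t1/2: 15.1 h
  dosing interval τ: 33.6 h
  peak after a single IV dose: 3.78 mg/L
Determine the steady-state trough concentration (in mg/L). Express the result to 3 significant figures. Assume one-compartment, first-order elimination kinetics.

1.03 mg/L

k = ln2 / t½ = 0.693147 / 15.1 = 0.04590 h⁻¹
e^(−kτ) = e^(−0.04590 × 33.6) = 0.2139
Accumulation ratio R = 1 / (1 − e^(−kτ)) = 1 / (1 − 0.2139) = 1.272
Steady-state trough = C₀ × R × e^(−kτ) = 3.78 × 1.272 × 0.2139 = 1.028 mg/L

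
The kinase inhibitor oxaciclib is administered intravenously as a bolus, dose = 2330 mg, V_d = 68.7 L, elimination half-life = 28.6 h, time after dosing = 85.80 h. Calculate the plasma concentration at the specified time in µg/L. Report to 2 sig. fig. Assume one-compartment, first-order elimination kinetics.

C₀ = Dose / Vd = 2330 / 68.7 = 33.92 mg/L
k = ln2 / t½ = 0.693147 / 28.6 = 0.02424 h⁻¹
t / t½ = 85.80 / 28.6 = 3 half-lives
C = C₀ × (1/2)^3 = 33.92 × 0.1250 = 4.240 mg/L
Convert: 4.240 mg/L × 1000 = 4240 µg/L

4200 µg/L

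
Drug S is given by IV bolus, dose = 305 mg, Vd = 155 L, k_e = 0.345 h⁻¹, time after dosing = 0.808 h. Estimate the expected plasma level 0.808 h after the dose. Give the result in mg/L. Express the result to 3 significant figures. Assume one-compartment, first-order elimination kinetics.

1.49 mg/L

C₀ = Dose / Vd = 305.0 / 155 = 1.968 mg/L
C = C₀ · e^(−k·t) = 1.968 × e^(−0.3450 × 0.808)
  = 1.968 × 0.7567 = 1.489 mg/L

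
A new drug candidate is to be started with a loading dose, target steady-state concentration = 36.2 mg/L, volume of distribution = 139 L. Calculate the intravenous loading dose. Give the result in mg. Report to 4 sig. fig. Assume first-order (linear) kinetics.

LD = Css × Vd = 36.2 × 139 = 5032 mg

5032 mg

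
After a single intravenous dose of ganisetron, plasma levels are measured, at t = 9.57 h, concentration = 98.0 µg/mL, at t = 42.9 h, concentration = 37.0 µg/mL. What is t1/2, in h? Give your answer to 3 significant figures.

23.7 h

k = ln(C₁/C₂) / (t₂ − t₁) = ln(98.0/37.0) / (42.9 − 9.57)
  = 0.9740 / 33.33 = 0.02922 h⁻¹
t½ = ln2 / k = 0.693147 / 0.02922 = 23.72 h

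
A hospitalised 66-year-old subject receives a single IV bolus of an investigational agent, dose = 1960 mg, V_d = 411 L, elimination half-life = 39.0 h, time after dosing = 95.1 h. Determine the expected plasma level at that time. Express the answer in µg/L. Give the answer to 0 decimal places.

C₀ = Dose / Vd = 1960 / 411 = 4.769 mg/L
k = ln2 / t½ = 0.693147 / 39.0 = 0.01777 h⁻¹
C = C₀ · e^(−k·t) = 4.769 × e^(−0.01777 × 95.1)
  = 4.769 × 0.1845 = 0.8799 mg/L
Convert: 0.8799 mg/L × 1000 = 879.9 µg/L

880 µg/L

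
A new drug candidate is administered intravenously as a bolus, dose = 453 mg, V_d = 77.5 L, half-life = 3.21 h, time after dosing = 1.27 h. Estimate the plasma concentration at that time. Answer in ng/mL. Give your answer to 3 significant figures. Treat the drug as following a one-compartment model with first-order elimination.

4440 ng/mL

C₀ = Dose / Vd = 453.0 / 77.5 = 5.845 mg/L
k = ln2 / t½ = 0.693147 / 3.21 = 0.2159 h⁻¹
C = C₀ · e^(−k·t) = 5.845 × e^(−0.2159 × 1.27)
  = 5.845 × 0.7602 = 4.443 mg/L
Convert: 4.443 mg/L × 1000 = 4443 ng/mL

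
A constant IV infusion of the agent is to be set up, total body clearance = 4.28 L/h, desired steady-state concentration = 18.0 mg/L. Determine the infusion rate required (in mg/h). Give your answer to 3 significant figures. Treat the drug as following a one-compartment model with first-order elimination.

77.0 mg/h

At steady state, infusion rate R₀ = Css × CL = 18.0 × 4.280 = 77.04 mg/h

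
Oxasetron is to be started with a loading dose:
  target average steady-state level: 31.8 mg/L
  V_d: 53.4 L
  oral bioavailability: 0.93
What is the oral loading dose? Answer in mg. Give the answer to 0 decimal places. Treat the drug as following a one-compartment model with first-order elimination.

1826 mg

LD = Css × Vd / F = 31.8 × 53.4 / 0.93 = 1826 mg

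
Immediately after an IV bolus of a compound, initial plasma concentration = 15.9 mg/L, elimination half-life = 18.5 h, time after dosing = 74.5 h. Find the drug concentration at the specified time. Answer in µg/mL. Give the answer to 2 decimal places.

0.98 µg/mL

k = ln2 / t½ = 0.693147 / 18.5 = 0.03747 h⁻¹
C = C₀ · e^(−k·t) = 15.90 × e^(−0.03747 × 74.5)
  = 15.90 × 0.06133 = 0.9751 mg/L
(0.9751 mg/L = 0.9751 µg/mL)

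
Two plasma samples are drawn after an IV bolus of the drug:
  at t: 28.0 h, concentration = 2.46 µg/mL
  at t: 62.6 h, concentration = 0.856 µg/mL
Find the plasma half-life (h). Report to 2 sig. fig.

23 h

k = ln(C₁/C₂) / (t₂ − t₁) = ln(2.46/0.856) / (62.6 − 28.0)
  = 1.056 / 34.60 = 0.03052 h⁻¹
t½ = ln2 / k = 0.693147 / 0.03052 = 22.71 h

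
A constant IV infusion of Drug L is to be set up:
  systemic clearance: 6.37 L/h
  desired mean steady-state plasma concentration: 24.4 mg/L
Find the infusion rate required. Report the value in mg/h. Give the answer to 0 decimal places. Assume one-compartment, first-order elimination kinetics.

At steady state, infusion rate R₀ = Css × CL = 24.4 × 6.370 = 155.4 mg/h

155 mg/h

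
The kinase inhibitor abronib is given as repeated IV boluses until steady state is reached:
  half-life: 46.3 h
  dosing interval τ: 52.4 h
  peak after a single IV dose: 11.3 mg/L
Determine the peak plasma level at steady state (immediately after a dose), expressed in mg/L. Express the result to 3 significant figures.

20.8 mg/L

k = ln2 / t½ = 0.693147 / 46.3 = 0.01497 h⁻¹
e^(−kτ) = e^(−0.01497 × 52.4) = 0.4564
Accumulation ratio R = 1 / (1 − e^(−kτ)) = 1 / (1 − 0.4564) = 1.840
Steady-state peak = C₀ × R = 11.3 × 1.840 = 20.79 mg/L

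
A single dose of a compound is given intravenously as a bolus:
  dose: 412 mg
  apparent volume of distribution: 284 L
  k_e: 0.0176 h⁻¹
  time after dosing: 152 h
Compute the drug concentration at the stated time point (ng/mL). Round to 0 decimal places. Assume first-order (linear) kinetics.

100 ng/mL

C₀ = Dose / Vd = 412.0 / 284 = 1.451 mg/L
C = C₀ · e^(−k·t) = 1.451 × e^(−0.01760 × 152)
  = 1.451 × 0.06889 = 0.09996 mg/L
Convert: 0.09996 mg/L × 1000 = 99.96 ng/mL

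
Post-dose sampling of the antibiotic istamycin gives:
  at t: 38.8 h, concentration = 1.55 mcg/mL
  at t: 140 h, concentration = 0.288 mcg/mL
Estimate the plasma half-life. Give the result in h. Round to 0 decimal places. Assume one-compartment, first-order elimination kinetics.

k = ln(C₁/C₂) / (t₂ − t₁) = ln(1.55/0.288) / (140 − 38.8)
  = 1.683 / 101.2 = 0.01663 h⁻¹
t½ = ln2 / k = 0.693147 / 0.01663 = 41.68 h

42 h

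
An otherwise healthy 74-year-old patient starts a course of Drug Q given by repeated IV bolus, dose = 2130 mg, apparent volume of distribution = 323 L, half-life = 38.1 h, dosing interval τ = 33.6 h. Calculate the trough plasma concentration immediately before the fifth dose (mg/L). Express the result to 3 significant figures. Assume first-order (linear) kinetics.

7.15 mg/L

C₀ per dose = Dose / Vd = 2130 / 323 = 6.594 mg/L
k = ln2 / t½ = 0.693147 / 38.1 = 0.01819 h⁻¹
Fraction remaining after one interval: r = e^(−kτ) = e^(−0.01819 × 33.6) = 0.5427
Before dose 5, 4 doses have been given (aged 1τ, 2τ, 3τ, 4τ).
C_trough = C₀ × (r + r² + … + r^4) = C₀ × r(1−r^4)/(1−r)
        = 6.594 × 0.5427 × (1 − 0.08674) / (1 − 0.5427) = 7.147 mg/L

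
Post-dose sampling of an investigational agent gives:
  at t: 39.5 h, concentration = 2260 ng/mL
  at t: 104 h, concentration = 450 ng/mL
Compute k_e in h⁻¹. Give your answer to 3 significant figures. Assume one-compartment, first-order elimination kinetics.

0.0250 h⁻¹

k = ln(C₁/C₂) / (t₂ − t₁) = ln(2260/450) / (104 − 39.5)
  = 1.614 / 64.50 = 0.02502 h⁻¹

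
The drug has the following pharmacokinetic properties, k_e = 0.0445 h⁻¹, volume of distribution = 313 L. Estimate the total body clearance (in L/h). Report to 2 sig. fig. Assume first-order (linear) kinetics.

CL = k × Vd = 0.0445 × 313 = 13.93 L/h

14 L/h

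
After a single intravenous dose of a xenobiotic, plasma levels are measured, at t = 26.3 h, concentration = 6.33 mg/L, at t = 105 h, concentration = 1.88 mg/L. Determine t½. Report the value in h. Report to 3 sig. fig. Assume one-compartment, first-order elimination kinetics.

44.9 h

k = ln(C₁/C₂) / (t₂ − t₁) = ln(6.33/1.88) / (105 − 26.3)
  = 1.214 / 78.70 = 0.01543 h⁻¹
t½ = ln2 / k = 0.693147 / 0.01543 = 44.92 h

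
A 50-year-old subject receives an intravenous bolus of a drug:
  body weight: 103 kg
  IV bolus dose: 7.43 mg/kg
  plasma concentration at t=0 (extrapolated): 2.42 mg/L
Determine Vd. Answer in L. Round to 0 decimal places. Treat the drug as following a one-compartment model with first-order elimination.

316 L

Dose = 7.43 × 103 = 765.3 mg
Vd = Dose / C₀ = 765.3 / 2.42 = 316.2 L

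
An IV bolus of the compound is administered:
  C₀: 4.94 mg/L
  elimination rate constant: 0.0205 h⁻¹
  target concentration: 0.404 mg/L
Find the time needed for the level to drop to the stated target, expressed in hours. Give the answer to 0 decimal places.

122 h

t = ln(C₀ / C) / k = ln(4.940 / 0.404) / 0.02050
  = ln(12.23) / 0.02050 = 2.504 / 0.02050 = 122.1 h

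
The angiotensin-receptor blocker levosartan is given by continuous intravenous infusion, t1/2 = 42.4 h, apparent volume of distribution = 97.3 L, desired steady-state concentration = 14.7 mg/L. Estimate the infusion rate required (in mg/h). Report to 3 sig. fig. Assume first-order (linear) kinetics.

k = ln2 / t½ = 0.693147 / 42.4 = 0.01635 h⁻¹
CL = k × Vd = 0.01635 × 97.3 = 1.591 L/h
At steady state, infusion rate R₀ = Css × CL = 14.7 × 1.591 = 23.39 mg/h

23.4 mg/h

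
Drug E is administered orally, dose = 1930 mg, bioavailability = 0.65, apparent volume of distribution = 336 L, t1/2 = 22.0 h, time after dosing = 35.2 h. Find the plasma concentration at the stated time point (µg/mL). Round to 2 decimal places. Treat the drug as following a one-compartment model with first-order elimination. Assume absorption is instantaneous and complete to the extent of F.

1.23 µg/mL

Amount reaching circulation = F × Dose = 0.65 × 1930 = 1255 mg
C₀ = F·Dose / Vd = 1255 / 336 = 3.735 mg/L
k = ln2 / t½ = 0.693147 / 22.0 = 0.03151 h⁻¹
C = C₀ · e^(−k·t) = 3.735 × e^(−0.03151 × 35.2)
  = 3.735 × 0.3298 = 1.232 mg/L
(1.232 mg/L = 1.232 µg/mL)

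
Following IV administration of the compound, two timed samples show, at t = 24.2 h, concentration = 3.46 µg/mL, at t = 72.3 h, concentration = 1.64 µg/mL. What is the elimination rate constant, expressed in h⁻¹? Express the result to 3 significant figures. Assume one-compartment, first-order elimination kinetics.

k = ln(C₁/C₂) / (t₂ − t₁) = ln(3.46/1.64) / (72.3 − 24.2)
  = 0.7466 / 48.10 = 0.01552 h⁻¹

0.0155 h⁻¹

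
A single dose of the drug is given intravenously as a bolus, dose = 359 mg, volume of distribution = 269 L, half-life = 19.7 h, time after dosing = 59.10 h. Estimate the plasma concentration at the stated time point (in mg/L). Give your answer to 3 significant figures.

0.167 mg/L

C₀ = Dose / Vd = 359.0 / 269 = 1.335 mg/L
k = ln2 / t½ = 0.693147 / 19.7 = 0.03519 h⁻¹
t / t½ = 59.10 / 19.7 = 3 half-lives
C = C₀ × (1/2)^3 = 1.335 × 0.1250 = 0.1669 mg/L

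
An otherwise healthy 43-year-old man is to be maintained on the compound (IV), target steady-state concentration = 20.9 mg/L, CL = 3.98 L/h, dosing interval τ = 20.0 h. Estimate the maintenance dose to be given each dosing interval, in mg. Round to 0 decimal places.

1664 mg

At steady state, Dose/τ = Css × CL.
Dose = Css × CL × τ = 20.9 × 3.980 × 20.0 = 1664 mg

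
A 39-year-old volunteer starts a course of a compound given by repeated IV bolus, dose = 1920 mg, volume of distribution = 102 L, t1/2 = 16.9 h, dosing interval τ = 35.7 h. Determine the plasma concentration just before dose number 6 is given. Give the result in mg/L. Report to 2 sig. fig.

5.7 mg/L

C₀ per dose = Dose / Vd = 1920 / 102 = 18.82 mg/L
k = ln2 / t½ = 0.693147 / 16.9 = 0.04101 h⁻¹
Fraction remaining after one interval: r = e^(−kτ) = e^(−0.04101 × 35.7) = 0.2313
Before dose 6, 5 doses have been given (aged 1τ, 2τ, 3τ, 4τ, 5τ).
C_trough = C₀ × (r + r² + … + r^5) = C₀ × r(1−r^5)/(1−r)
        = 18.82 × 0.2313 × (1 − 0.0006620) / (1 − 0.2313) = 5.659 mg/L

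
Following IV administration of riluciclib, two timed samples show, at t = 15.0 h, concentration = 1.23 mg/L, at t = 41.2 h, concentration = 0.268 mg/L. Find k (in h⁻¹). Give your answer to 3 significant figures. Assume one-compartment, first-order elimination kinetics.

0.0582 h⁻¹

k = ln(C₁/C₂) / (t₂ − t₁) = ln(1.23/0.268) / (41.2 − 15.0)
  = 1.524 / 26.20 = 0.05817 h⁻¹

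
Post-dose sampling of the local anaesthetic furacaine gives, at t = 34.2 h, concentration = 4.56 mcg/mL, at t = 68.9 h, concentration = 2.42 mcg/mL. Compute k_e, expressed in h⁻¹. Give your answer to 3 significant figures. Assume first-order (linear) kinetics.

k = ln(C₁/C₂) / (t₂ − t₁) = ln(4.56/2.42) / (68.9 − 34.2)
  = 0.6336 / 34.70 = 0.01826 h⁻¹

0.0183 h⁻¹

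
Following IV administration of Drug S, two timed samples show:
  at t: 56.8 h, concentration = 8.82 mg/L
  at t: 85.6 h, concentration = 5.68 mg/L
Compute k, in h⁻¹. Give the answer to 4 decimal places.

k = ln(C₁/C₂) / (t₂ − t₁) = ln(8.82/5.68) / (85.6 − 56.8)
  = 0.4401 / 28.80 = 0.01528 h⁻¹

0.0153 h⁻¹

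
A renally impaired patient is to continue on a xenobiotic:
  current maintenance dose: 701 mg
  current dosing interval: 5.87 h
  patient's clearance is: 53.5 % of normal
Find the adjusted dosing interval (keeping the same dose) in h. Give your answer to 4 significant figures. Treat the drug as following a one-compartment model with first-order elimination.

10.97 h

To keep the same average steady-state level, dosing rate must scale with clearance.
CL ratio = 53.5 / 100 = 0.5350
New interval (same dose) = 5.87 / 0.5350 = 10.97 h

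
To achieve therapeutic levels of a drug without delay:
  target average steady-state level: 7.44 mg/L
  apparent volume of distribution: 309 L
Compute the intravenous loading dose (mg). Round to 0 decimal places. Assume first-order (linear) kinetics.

2299 mg

LD = Css × Vd = 7.44 × 309 = 2299 mg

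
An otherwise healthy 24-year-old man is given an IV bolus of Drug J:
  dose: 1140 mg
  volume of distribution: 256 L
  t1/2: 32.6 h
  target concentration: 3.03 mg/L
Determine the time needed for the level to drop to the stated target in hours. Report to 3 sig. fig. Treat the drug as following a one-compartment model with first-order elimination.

18.1 h

C₀ = Dose / Vd = 1140 / 256 = 4.453 mg/L
k = ln2 / t½ = 0.693147 / 32.6 = 0.02126 h⁻¹
t = ln(C₀ / C) / k = ln(4.453 / 3.03) / 0.02126
  = ln(1.470) / 0.02126 = 0.3853 / 0.02126 = 18.12 h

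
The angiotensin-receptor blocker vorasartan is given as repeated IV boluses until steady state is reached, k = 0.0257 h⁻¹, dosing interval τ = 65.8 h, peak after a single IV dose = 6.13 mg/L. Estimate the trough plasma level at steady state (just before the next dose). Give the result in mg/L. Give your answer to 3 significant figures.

e^(−kτ) = e^(−0.02570 × 65.8) = 0.1843
Accumulation ratio R = 1 / (1 − e^(−kτ)) = 1 / (1 − 0.1843) = 1.226
Steady-state trough = C₀ × R × e^(−kτ) = 6.13 × 1.226 × 0.1843 = 1.385 mg/L

1.39 mg/L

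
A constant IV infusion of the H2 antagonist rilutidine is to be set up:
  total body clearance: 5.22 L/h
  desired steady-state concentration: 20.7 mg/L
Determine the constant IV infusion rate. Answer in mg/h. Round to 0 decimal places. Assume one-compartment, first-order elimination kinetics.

108 mg/h

At steady state, infusion rate R₀ = Css × CL = 20.7 × 5.220 = 108.1 mg/h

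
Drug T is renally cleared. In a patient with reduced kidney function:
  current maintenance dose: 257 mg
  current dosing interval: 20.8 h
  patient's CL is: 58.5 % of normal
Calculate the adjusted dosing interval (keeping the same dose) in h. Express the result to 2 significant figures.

To keep the same average steady-state level, dosing rate must scale with clearance.
CL ratio = 58.5 / 100 = 0.5850
New interval (same dose) = 20.8 / 0.5850 = 35.56 h

36 h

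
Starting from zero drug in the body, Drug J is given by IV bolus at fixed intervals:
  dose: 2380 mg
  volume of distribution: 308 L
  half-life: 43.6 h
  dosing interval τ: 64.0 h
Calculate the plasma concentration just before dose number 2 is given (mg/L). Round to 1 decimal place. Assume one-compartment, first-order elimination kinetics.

C₀ per dose = Dose / Vd = 2380 / 308 = 7.727 mg/L
k = ln2 / t½ = 0.693147 / 43.6 = 0.01590 h⁻¹
Fraction remaining after one interval: r = e^(−kτ) = e^(−0.01590 × 64.0) = 0.3615
Before dose 2, 1 dose has been given (aged 1τ).
C_trough = C₀ × r = 7.727 × 0.3615 = 2.793 mg/L

2.8 mg/L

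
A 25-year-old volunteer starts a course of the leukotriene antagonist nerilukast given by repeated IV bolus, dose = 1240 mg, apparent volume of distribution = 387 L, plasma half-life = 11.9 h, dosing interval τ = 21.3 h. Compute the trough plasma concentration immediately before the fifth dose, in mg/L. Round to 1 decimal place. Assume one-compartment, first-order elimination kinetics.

1.3 mg/L

C₀ per dose = Dose / Vd = 1240 / 387 = 3.204 mg/L
k = ln2 / t½ = 0.693147 / 11.9 = 0.05825 h⁻¹
Fraction remaining after one interval: r = e^(−kτ) = e^(−0.05825 × 21.3) = 0.2892
Before dose 5, 4 doses have been given (aged 1τ, 2τ, 3τ, 4τ).
C_trough = C₀ × (r + r² + … + r^4) = C₀ × r(1−r^4)/(1−r)
        = 3.204 × 0.2892 × (1 − 0.006995) / (1 − 0.2892) = 1.294 mg/L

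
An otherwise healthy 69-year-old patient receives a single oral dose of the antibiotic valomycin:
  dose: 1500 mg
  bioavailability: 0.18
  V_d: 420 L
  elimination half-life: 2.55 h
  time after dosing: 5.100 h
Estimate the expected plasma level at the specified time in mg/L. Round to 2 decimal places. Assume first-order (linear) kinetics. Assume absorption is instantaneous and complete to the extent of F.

0.16 mg/L

Amount reaching circulation = F × Dose = 0.18 × 1500 = 270.0 mg
C₀ = F·Dose / Vd = 270.0 / 420 = 0.6429 mg/L
k = ln2 / t½ = 0.693147 / 2.55 = 0.2718 h⁻¹
t / t½ = 5.100 / 2.55 = 2 half-lives
C = C₀ × (1/2)^2 = 0.6429 × 0.2500 = 0.1607 mg/L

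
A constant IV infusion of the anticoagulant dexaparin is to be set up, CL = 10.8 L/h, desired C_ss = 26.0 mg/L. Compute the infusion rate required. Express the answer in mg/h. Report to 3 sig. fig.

281 mg/h

At steady state, infusion rate R₀ = Css × CL = 26.0 × 10.80 = 280.8 mg/h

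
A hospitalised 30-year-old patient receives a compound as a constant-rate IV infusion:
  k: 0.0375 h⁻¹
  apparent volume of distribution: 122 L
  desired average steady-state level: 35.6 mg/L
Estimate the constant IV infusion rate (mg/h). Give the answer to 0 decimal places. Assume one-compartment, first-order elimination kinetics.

163 mg/h

CL = k × Vd = 0.03750 × 122 = 4.575 L/h
At steady state, infusion rate R₀ = Css × CL = 35.6 × 4.575 = 162.9 mg/h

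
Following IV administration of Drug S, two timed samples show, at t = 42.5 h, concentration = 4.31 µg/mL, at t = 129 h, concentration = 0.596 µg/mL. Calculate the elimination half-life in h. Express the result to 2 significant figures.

30 h

k = ln(C₁/C₂) / (t₂ − t₁) = ln(4.31/0.596) / (129 − 42.5)
  = 1.978 / 86.50 = 0.02287 h⁻¹
t½ = ln2 / k = 0.693147 / 0.02287 = 30.31 h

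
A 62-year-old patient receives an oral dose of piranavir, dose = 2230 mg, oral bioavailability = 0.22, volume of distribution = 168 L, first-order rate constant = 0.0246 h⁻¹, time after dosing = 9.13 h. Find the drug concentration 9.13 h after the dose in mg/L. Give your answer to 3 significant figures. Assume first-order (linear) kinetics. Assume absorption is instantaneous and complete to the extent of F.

2.33 mg/L

Amount reaching circulation = F × Dose = 0.22 × 2230 = 490.6 mg
C₀ = F·Dose / Vd = 490.6 / 168 = 2.920 mg/L
C = C₀ · e^(−k·t) = 2.920 × e^(−0.02460 × 9.13)
  = 2.920 × 0.7988 = 2.332 mg/L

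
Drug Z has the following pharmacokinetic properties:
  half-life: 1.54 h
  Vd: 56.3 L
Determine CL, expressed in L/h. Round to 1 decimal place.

25.3 L/h

k = ln2 / t½ = 0.693147 / 1.54 = 0.4501 h⁻¹
CL = k × Vd = 0.4501 × 56.3 = 25.34 L/h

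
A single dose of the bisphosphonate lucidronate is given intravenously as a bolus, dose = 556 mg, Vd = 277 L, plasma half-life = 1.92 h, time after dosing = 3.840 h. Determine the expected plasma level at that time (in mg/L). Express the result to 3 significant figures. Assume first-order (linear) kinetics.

0.502 mg/L

C₀ = Dose / Vd = 556.0 / 277 = 2.007 mg/L
k = ln2 / t½ = 0.693147 / 1.92 = 0.3610 h⁻¹
t / t½ = 3.840 / 1.92 = 2 half-lives
C = C₀ × (1/2)^2 = 2.007 × 0.2500 = 0.5018 mg/L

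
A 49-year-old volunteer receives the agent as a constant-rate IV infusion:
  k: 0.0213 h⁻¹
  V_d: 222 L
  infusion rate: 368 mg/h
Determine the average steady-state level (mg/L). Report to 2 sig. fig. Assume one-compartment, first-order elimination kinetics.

78 mg/L

CL = k × Vd = 0.02130 × 222 = 4.729 L/h
At steady state Css = R₀ / CL = 368 / 4.729 = 77.82 mg/L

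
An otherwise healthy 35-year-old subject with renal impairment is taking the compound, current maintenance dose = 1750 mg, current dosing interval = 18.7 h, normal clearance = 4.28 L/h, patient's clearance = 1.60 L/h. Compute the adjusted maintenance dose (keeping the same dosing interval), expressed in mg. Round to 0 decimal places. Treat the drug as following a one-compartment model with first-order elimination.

654 mg

To keep the same average steady-state level, dosing rate must scale with clearance.
CL ratio = 1.60 / 4.28 = 0.3738
New dose (same interval) = 1750 × 0.3738 = 654.2 mg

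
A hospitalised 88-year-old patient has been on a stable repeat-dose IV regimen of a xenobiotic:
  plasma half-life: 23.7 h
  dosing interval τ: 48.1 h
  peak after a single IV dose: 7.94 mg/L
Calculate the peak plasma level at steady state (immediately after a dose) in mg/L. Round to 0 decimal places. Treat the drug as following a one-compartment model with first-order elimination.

11 mg/L

k = ln2 / t½ = 0.693147 / 23.7 = 0.02925 h⁻¹
e^(−kτ) = e^(−0.02925 × 48.1) = 0.2449
Accumulation ratio R = 1 / (1 − e^(−kτ)) = 1 / (1 − 0.2449) = 1.324
Steady-state peak = C₀ × R = 7.94 × 1.324 = 10.51 mg/L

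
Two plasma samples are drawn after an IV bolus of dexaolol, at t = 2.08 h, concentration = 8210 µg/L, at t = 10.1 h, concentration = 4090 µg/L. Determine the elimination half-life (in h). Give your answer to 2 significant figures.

k = ln(C₁/C₂) / (t₂ − t₁) = ln(8210/4090) / (10.1 − 2.08)
  = 0.6968 / 8.020 = 0.08688 h⁻¹
t½ = ln2 / k = 0.693147 / 0.08688 = 7.978 h

8.0 h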